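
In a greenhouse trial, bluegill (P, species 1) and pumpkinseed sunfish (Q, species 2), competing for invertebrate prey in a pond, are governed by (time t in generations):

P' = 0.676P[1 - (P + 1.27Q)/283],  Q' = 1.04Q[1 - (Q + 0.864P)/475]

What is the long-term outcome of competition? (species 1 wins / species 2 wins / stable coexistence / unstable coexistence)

species 2 excludes species 1

Compare the nullcline intercepts: K1/α12 = 283/1.27 = 223 < K2 = 475; K2/α21 = 475/0.864 = 550 > K1 = 283.
Since the inequalities point opposite ways, species 2 can invade but species 1 cannot.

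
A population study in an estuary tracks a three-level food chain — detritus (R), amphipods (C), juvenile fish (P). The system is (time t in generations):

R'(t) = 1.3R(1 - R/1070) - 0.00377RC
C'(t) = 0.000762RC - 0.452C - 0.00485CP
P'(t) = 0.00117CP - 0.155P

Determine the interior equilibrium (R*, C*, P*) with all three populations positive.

From dP/dt = 0: 0.00117C* = 0.155, so C* = 132.
From dR/dt = 0: 1.3(1 - R*/1070) = 0.00377·132, giving R* = 1070·(1 - 0.384) = 659.
From dC/dt = 0: 0.000762·659 - 0.452 = 0.00485P*, so P* = 0.0501/0.00485 = 10.3.

R* ≈ 659, C* ≈ 132, P* ≈ 10.3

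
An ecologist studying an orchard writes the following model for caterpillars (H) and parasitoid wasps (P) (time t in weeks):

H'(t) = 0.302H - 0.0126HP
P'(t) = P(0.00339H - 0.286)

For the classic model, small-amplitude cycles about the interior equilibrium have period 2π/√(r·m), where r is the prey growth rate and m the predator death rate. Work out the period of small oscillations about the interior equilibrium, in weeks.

Here r = 0.302 and m = 0.286, so r·m = 0.0864.
ω = √0.0864 = 0.294 per week, hence T = 2π/ω ≈ 21.4 weeks.

T ≈ 21.4 weeks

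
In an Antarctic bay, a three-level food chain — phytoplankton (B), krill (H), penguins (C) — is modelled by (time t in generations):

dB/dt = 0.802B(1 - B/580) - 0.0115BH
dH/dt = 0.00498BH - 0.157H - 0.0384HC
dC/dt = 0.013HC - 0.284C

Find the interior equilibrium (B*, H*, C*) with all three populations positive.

From dC/dt = 0: 0.013H* = 0.284, so H* = 21.8.
From dB/dt = 0: 0.802(1 - B*/580) = 0.0115·21.8, giving B* = 580·(1 - 0.313) = 398.
From dH/dt = 0: 0.00498·398 - 0.157 = 0.0384C*, so C* = 1.83/0.0384 = 47.6.

B* ≈ 398, H* ≈ 21.8, C* ≈ 47.6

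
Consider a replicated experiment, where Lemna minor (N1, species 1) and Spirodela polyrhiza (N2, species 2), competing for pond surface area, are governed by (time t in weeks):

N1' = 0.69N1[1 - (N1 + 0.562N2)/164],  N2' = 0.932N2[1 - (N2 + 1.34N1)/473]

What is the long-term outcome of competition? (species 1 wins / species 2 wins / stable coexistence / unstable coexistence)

species 2 excludes species 1

Compare the nullcline intercepts: K1/α12 = 164/0.562 = 292 < K2 = 473; K2/α21 = 473/1.34 = 353 > K1 = 164.
Since the inequalities point opposite ways, species 2 can invade but species 1 cannot.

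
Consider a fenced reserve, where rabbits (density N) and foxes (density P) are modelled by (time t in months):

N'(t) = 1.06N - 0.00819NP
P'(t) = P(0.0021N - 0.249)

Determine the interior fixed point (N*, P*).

Set dP/dt = 0 with P > 0: 0.0021N - 0.249 = 0, so N* = 0.249/0.0021 = 119.
Set dN/dt = 0 with N > 0: 1.06 - 0.00819P = 0, so P* = 1.06/0.00819 = 129.

N* ≈ 119, P* ≈ 129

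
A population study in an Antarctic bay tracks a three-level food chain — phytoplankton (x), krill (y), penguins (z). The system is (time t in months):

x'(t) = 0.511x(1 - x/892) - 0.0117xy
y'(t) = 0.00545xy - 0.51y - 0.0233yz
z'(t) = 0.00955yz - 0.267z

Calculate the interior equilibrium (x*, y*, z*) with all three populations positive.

x* ≈ 321, y* ≈ 28, z* ≈ 53.2

From dz/dt = 0: 0.00955y* = 0.267, so y* = 28.
From dx/dt = 0: 0.511(1 - x*/892) = 0.0117·28, giving x* = 892·(1 - 0.64) = 321.
From dy/dt = 0: 0.00545·321 - 0.51 = 0.0233z*, so z* = 1.24/0.0233 = 53.2.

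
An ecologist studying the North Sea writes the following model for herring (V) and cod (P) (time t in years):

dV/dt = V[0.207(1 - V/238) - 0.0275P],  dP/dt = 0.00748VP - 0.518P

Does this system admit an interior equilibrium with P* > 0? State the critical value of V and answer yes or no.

Threshold V = 69.3; K > 69.3, so yes, the predator persists.

The predator equation gives dP/dt > 0 only when V > 0.518/0.00748 = 69.3.
Without the predator, V → K = 238. Since 238 > 69.3, the predator can invade and persist.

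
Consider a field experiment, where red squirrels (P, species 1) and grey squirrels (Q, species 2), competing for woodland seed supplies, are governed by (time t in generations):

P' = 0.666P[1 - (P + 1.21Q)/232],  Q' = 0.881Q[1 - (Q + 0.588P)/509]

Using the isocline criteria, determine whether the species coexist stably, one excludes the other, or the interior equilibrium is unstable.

species 2 excludes species 1

Compare the nullcline intercepts: K1/α12 = 232/1.21 = 192 < K2 = 509; K2/α21 = 509/0.588 = 866 > K1 = 232.
Since the inequalities point opposite ways, species 2 can invade but species 1 cannot.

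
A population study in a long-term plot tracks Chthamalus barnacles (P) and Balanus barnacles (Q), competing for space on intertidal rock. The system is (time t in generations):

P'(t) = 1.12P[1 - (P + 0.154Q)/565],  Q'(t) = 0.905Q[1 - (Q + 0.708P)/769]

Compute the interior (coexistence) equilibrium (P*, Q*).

P* ≈ 501, Q* ≈ 414

Setting both brackets to zero gives the nullclines P + 0.154Q = 565 and 0.708P + Q = 769.
Substituting Q = 769 - 0.708P into the first: P(1 - 0.154·0.708) = 565 - 0.154·769.
So P* = 447/0.891 = 501, and then Q* = 769 - 0.708·501 = 414.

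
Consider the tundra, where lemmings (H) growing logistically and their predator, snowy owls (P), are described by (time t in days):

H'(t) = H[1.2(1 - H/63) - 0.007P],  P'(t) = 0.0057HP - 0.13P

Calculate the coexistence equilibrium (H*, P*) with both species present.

H* ≈ 22.8, P* ≈ 109

From dP/dt = 0 with P > 0: 0.0057H* = 0.13, so H* = 22.8.
Substitute into dH/dt = 0: 1.2(1 - 22.8/63) = 0.007P*.
The bracket is 0.638, giving P* = 0.766/0.007 = 109.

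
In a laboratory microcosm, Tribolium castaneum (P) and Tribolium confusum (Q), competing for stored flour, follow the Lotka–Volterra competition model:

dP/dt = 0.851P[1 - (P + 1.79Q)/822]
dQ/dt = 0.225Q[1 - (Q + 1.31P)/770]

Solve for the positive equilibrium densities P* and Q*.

P* ≈ 414, Q* ≈ 228

Setting both brackets to zero gives the nullclines P + 1.79Q = 822 and 1.31P + Q = 770.
Substituting Q = 770 - 1.31P into the first: P(1 - 1.79·1.31) = 822 - 1.79·770.
So P* = -556/-1.34 = 414, and then Q* = 770 - 1.31·414 = 228.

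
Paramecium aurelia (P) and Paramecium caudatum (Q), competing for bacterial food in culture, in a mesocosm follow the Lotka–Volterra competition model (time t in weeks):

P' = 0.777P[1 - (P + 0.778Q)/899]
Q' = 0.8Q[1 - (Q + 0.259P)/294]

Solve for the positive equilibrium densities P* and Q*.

Setting both brackets to zero gives the nullclines P + 0.778Q = 899 and 0.259P + Q = 294.
Substituting Q = 294 - 0.259P into the first: P(1 - 0.778·0.259) = 899 - 0.778·294.
So P* = 670/0.798 = 839, and then Q* = 294 - 0.259·839 = 76.6.

P* ≈ 839, Q* ≈ 76.6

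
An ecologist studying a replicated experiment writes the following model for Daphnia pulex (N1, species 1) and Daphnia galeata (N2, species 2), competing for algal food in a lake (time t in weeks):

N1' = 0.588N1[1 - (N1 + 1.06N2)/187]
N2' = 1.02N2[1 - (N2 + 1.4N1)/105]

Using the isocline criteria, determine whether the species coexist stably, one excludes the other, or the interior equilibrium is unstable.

species 1 excludes species 2

Compare the nullcline intercepts: K1/α12 = 187/1.06 = 176 > K2 = 105; K2/α21 = 105/1.4 = 75 < K1 = 187.
Since the inequalities point opposite ways, species 1 can invade but species 2 cannot.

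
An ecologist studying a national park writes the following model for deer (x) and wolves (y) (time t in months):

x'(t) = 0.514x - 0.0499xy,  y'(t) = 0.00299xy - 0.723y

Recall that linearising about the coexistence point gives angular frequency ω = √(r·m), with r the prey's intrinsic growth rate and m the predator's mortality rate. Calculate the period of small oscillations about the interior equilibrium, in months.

Here r = 0.514 and m = 0.723, so r·m = 0.372.
ω = √0.372 = 0.61 per month, hence T = 2π/ω ≈ 10.3 months.

T ≈ 10.3 months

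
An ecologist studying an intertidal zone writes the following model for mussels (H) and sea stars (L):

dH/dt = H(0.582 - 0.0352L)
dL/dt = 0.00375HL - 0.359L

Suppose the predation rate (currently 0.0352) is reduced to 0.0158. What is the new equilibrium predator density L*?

L* ≈ 36.8

At the interior fixed point, setting dH/dt = 0 with H > 0 fixes L* = (prey growth rate)/(HL coefficient) — independent of the other coefficients.
With the change, L* = 0.582/0.0158 = 36.8; it rises from 16.5.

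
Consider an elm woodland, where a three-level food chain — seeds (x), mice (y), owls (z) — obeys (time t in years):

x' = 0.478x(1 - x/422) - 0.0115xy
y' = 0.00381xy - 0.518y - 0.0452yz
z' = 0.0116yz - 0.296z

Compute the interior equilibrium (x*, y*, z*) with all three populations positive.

x* ≈ 163, y* ≈ 25.5, z* ≈ 2.27

From dz/dt = 0: 0.0116y* = 0.296, so y* = 25.5.
From dx/dt = 0: 0.478(1 - x*/422) = 0.0115·25.5, giving x* = 422·(1 - 0.614) = 163.
From dy/dt = 0: 0.00381·163 - 0.518 = 0.0452z*, so z* = 0.103/0.0452 = 2.27.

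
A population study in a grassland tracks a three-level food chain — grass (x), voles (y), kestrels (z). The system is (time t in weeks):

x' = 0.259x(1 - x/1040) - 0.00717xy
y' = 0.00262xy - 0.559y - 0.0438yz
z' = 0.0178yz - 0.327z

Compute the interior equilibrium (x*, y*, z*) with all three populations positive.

x* ≈ 511, y* ≈ 18.4, z* ≈ 17.8

From dz/dt = 0: 0.0178y* = 0.327, so y* = 18.4.
From dx/dt = 0: 0.259(1 - x*/1040) = 0.00717·18.4, giving x* = 1040·(1 - 0.509) = 511.
From dy/dt = 0: 0.00262·511 - 0.559 = 0.0438z*, so z* = 0.78/0.0438 = 17.8.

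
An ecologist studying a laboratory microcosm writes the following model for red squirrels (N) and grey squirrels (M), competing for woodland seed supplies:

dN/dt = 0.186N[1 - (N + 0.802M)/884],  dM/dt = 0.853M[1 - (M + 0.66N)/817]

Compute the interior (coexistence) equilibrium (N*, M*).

N* ≈ 486, M* ≈ 496

Setting both brackets to zero gives the nullclines N + 0.802M = 884 and 0.66N + M = 817.
Substituting M = 817 - 0.66N into the first: N(1 - 0.802·0.66) = 884 - 0.802·817.
So N* = 229/0.471 = 486, and then M* = 817 - 0.66·486 = 496.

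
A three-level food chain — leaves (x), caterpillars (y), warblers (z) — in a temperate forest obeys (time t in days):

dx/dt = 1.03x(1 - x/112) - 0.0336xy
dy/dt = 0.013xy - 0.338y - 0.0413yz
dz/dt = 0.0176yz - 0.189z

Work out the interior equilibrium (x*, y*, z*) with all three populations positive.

From dz/dt = 0: 0.0176y* = 0.189, so y* = 10.7.
From dx/dt = 0: 1.03(1 - x*/112) = 0.0336·10.7, giving x* = 112·(1 - 0.35) = 72.8.
From dy/dt = 0: 0.013·72.8 - 0.338 = 0.0413z*, so z* = 0.608/0.0413 = 14.7.

x* ≈ 72.8, y* ≈ 10.7, z* ≈ 14.7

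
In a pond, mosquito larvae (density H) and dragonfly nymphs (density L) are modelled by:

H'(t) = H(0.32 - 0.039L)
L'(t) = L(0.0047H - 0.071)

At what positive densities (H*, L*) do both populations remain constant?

H* ≈ 15.1, L* ≈ 8.21

Set dL/dt = 0 with L > 0: 0.0047H - 0.071 = 0, so H* = 0.071/0.0047 = 15.1.
Set dH/dt = 0 with H > 0: 0.32 - 0.039L = 0, so L* = 0.32/0.039 = 8.21.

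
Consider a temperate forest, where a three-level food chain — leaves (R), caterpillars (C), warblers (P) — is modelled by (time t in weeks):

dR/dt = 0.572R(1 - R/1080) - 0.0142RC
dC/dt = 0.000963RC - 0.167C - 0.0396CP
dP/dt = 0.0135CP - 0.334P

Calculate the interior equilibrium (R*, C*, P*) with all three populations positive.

From dP/dt = 0: 0.0135C* = 0.334, so C* = 24.7.
From dR/dt = 0: 0.572(1 - R*/1080) = 0.0142·24.7, giving R* = 1080·(1 - 0.614) = 417.
From dC/dt = 0: 0.000963·417 - 0.167 = 0.0396P*, so P* = 0.234/0.0396 = 5.92.

R* ≈ 417, C* ≈ 24.7, P* ≈ 5.92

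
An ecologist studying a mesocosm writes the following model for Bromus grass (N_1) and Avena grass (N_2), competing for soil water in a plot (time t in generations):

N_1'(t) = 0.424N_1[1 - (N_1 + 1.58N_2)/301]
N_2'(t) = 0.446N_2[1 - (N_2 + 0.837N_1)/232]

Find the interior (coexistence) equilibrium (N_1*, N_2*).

N_1* ≈ 203, N_2* ≈ 61.8

Setting both brackets to zero gives the nullclines N_1 + 1.58N_2 = 301 and 0.837N_1 + N_2 = 232.
Substituting N_2 = 232 - 0.837N_1 into the first: N_1(1 - 1.58·0.837) = 301 - 1.58·232.
So N_1* = -65.6/-0.322 = 203, and then N_2* = 232 - 0.837·203 = 61.8.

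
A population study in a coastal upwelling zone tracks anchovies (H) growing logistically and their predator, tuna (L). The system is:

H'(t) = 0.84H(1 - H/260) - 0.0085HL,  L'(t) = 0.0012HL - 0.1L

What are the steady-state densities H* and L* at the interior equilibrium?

From dL/dt = 0 with L > 0: 0.0012H* = 0.1, so H* = 83.3.
Substitute into dH/dt = 0: 0.84(1 - 83.3/260) = 0.0085L*.
The bracket is 0.679, giving L* = 0.571/0.0085 = 67.1.

H* ≈ 83.3, L* ≈ 67.1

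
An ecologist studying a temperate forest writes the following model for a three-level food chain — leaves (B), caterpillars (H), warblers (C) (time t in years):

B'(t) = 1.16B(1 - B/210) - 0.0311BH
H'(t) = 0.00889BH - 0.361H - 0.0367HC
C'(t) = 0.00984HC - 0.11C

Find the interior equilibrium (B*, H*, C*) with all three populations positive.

From dC/dt = 0: 0.00984H* = 0.11, so H* = 11.2.
From dB/dt = 0: 1.16(1 - B*/210) = 0.0311·11.2, giving B* = 210·(1 - 0.3) = 147.
From dH/dt = 0: 0.00889·147 - 0.361 = 0.0367C*, so C* = 0.946/0.0367 = 25.8.

B* ≈ 147, H* ≈ 11.2, C* ≈ 25.8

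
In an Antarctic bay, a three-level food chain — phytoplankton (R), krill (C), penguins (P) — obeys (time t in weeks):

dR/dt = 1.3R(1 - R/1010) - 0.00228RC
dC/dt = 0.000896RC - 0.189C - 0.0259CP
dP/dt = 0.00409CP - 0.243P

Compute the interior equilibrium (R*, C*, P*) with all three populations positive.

R* ≈ 905, C* ≈ 59.4, P* ≈ 24

From dP/dt = 0: 0.00409C* = 0.243, so C* = 59.4.
From dR/dt = 0: 1.3(1 - R*/1010) = 0.00228·59.4, giving R* = 1010·(1 - 0.104) = 905.
From dC/dt = 0: 0.000896·905 - 0.189 = 0.0259P*, so P* = 0.622/0.0259 = 24.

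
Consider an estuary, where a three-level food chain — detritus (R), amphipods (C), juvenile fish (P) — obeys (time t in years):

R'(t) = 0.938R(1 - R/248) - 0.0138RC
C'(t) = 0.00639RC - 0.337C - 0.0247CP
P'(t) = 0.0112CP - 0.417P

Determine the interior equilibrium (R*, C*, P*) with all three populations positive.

R* ≈ 112, C* ≈ 37.2, P* ≈ 15.4

From dP/dt = 0: 0.0112C* = 0.417, so C* = 37.2.
From dR/dt = 0: 0.938(1 - R*/248) = 0.0138·37.2, giving R* = 248·(1 - 0.548) = 112.
From dC/dt = 0: 0.00639·112 - 0.337 = 0.0247P*, so P* = 0.38/0.0247 = 15.4.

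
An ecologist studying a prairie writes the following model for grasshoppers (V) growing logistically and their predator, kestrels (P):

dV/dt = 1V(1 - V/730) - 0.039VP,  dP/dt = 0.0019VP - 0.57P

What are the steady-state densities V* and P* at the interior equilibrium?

V* ≈ 300, P* ≈ 15.1

From dP/dt = 0 with P > 0: 0.0019V* = 0.57, so V* = 300.
Substitute into dV/dt = 0: 1(1 - 300/730) = 0.039P*.
The bracket is 0.589, giving P* = 0.589/0.039 = 15.1.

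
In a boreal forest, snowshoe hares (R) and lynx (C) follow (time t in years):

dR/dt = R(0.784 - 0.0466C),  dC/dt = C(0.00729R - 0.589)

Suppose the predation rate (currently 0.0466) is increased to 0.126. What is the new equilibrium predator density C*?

C* ≈ 6.22

At the interior fixed point, setting dR/dt = 0 with R > 0 fixes C* = (prey growth rate)/(RC coefficient) — independent of the other coefficients.
With the change, C* = 0.784/0.126 = 6.22; it falls from 16.8.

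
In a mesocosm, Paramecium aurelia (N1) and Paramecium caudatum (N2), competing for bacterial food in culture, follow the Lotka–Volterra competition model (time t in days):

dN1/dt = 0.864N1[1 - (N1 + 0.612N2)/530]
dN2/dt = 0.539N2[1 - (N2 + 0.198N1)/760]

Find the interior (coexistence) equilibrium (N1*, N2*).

N1* ≈ 73.8, N2* ≈ 745

Setting both brackets to zero gives the nullclines N1 + 0.612N2 = 530 and 0.198N1 + N2 = 760.
Substituting N2 = 760 - 0.198N1 into the first: N1(1 - 0.612·0.198) = 530 - 0.612·760.
So N1* = 64.9/0.879 = 73.8, and then N2* = 760 - 0.198·73.8 = 745.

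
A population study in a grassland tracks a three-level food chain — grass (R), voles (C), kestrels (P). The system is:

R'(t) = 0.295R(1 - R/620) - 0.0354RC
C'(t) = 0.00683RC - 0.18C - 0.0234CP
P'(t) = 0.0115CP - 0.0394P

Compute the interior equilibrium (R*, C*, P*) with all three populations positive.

R* ≈ 365, C* ≈ 3.43, P* ≈ 98.9

From dP/dt = 0: 0.0115C* = 0.0394, so C* = 3.43.
From dR/dt = 0: 0.295(1 - R*/620) = 0.0354·3.43, giving R* = 620·(1 - 0.411) = 365.
From dC/dt = 0: 0.00683·365 - 0.18 = 0.0234P*, so P* = 2.31/0.0234 = 98.9.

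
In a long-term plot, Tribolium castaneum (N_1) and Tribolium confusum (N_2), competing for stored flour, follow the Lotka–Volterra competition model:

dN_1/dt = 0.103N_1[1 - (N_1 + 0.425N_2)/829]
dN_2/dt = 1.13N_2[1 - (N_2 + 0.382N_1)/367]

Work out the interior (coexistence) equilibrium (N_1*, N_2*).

N_1* ≈ 803, N_2* ≈ 60.1

Setting both brackets to zero gives the nullclines N_1 + 0.425N_2 = 829 and 0.382N_1 + N_2 = 367.
Substituting N_2 = 367 - 0.382N_1 into the first: N_1(1 - 0.425·0.382) = 829 - 0.425·367.
So N_1* = 673/0.838 = 803, and then N_2* = 367 - 0.382·803 = 60.1.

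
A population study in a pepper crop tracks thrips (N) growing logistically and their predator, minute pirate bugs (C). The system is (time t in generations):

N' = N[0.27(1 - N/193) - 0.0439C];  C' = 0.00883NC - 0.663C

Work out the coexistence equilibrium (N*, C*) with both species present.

From dC/dt = 0 with C > 0: 0.00883N* = 0.663, so N* = 75.1.
Substitute into dN/dt = 0: 0.27(1 - 75.1/193) = 0.0439C*.
The bracket is 0.611, giving C* = 0.165/0.0439 = 3.76.

N* ≈ 75.1, C* ≈ 3.76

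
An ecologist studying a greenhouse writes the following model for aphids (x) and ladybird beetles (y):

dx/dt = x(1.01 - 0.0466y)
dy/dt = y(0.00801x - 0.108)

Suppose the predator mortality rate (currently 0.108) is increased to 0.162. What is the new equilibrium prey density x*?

At the interior fixed point, setting dy/dt = 0 with y > 0 fixes x* = (predator death rate)/(xy coefficient) — independent of the other coefficients.
With the change, x* = 0.162/0.00801 = 20.2; it rises from 13.5.

x* ≈ 20.2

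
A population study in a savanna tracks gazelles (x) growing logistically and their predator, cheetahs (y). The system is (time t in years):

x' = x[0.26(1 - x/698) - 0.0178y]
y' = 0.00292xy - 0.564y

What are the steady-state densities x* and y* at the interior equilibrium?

From dy/dt = 0 with y > 0: 0.00292x* = 0.564, so x* = 193.
Substitute into dx/dt = 0: 0.26(1 - 193/698) = 0.0178y*.
The bracket is 0.723, giving y* = 0.188/0.0178 = 10.6.

x* ≈ 193, y* ≈ 10.6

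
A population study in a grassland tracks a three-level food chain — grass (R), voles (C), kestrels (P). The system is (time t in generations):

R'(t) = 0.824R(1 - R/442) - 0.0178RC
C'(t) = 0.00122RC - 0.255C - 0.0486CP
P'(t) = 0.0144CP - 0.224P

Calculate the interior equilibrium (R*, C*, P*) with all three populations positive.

R* ≈ 293, C* ≈ 15.6, P* ≈ 2.12

From dP/dt = 0: 0.0144C* = 0.224, so C* = 15.6.
From dR/dt = 0: 0.824(1 - R*/442) = 0.0178·15.6, giving R* = 442·(1 - 0.336) = 293.
From dC/dt = 0: 0.00122·293 - 0.255 = 0.0486P*, so P* = 0.103/0.0486 = 2.12.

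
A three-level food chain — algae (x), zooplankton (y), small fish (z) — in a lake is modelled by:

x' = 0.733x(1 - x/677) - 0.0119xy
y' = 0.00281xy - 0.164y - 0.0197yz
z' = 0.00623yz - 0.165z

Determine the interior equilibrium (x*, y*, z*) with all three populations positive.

From dz/dt = 0: 0.00623y* = 0.165, so y* = 26.5.
From dx/dt = 0: 0.733(1 - x*/677) = 0.0119·26.5, giving x* = 677·(1 - 0.43) = 386.
From dy/dt = 0: 0.00281·386 - 0.164 = 0.0197z*, so z* = 0.92/0.0197 = 46.7.

x* ≈ 386, y* ≈ 26.5, z* ≈ 46.7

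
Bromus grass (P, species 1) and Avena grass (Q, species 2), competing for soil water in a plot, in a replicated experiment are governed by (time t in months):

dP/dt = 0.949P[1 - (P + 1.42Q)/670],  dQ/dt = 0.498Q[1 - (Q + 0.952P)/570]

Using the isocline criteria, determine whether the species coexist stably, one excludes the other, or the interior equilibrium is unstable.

Compare the nullcline intercepts: K1/α12 = 670/1.42 = 472 < K2 = 570; K2/α21 = 570/0.952 = 599 < K1 = 670.
Since both are reversed, neither can invade when rare; the interior point is a saddle.

unstable coexistence (outcome depends on initial conditions)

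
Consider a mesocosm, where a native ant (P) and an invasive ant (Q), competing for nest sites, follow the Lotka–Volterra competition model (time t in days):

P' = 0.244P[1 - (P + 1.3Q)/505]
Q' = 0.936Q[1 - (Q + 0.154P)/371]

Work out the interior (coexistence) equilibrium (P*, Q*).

Setting both brackets to zero gives the nullclines P + 1.3Q = 505 and 0.154P + Q = 371.
Substituting Q = 371 - 0.154P into the first: P(1 - 1.3·0.154) = 505 - 1.3·371.
So P* = 22.7/0.8 = 28.4, and then Q* = 371 - 0.154·28.4 = 367.

P* ≈ 28.4, Q* ≈ 367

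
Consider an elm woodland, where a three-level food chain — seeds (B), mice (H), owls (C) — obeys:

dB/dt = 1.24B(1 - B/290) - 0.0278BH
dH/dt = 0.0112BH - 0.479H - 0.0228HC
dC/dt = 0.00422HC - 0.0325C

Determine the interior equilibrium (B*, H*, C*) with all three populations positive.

B* ≈ 240, H* ≈ 7.7, C* ≈ 96.9

From dC/dt = 0: 0.00422H* = 0.0325, so H* = 7.7.
From dB/dt = 0: 1.24(1 - B*/290) = 0.0278·7.7, giving B* = 290·(1 - 0.173) = 240.
From dH/dt = 0: 0.0112·240 - 0.479 = 0.0228C*, so C* = 2.21/0.0228 = 96.9.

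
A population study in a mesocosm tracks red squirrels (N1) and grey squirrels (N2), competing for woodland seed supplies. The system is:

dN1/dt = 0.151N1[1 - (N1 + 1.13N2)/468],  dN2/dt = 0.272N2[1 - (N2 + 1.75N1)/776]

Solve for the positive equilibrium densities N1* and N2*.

N1* ≈ 418, N2* ≈ 44

Setting both brackets to zero gives the nullclines N1 + 1.13N2 = 468 and 1.75N1 + N2 = 776.
Substituting N2 = 776 - 1.75N1 into the first: N1(1 - 1.13·1.75) = 468 - 1.13·776.
So N1* = -409/-0.977 = 418, and then N2* = 776 - 1.75·418 = 44.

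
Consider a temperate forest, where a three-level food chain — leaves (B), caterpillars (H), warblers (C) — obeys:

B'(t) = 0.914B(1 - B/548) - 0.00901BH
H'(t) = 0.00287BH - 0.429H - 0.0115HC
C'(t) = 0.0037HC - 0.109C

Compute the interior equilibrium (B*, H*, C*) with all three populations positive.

B* ≈ 389, H* ≈ 29.5, C* ≈ 59.7

From dC/dt = 0: 0.0037H* = 0.109, so H* = 29.5.
From dB/dt = 0: 0.914(1 - B*/548) = 0.00901·29.5, giving B* = 548·(1 - 0.29) = 389.
From dH/dt = 0: 0.00287·389 - 0.429 = 0.0115C*, so C* = 0.687/0.0115 = 59.7.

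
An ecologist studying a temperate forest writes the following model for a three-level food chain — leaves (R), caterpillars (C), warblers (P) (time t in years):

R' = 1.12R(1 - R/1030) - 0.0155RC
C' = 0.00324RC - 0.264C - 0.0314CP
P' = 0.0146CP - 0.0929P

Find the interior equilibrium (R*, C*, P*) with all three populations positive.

R* ≈ 939, C* ≈ 6.36, P* ≈ 88.5

From dP/dt = 0: 0.0146C* = 0.0929, so C* = 6.36.
From dR/dt = 0: 1.12(1 - R*/1030) = 0.0155·6.36, giving R* = 1030·(1 - 0.0881) = 939.
From dC/dt = 0: 0.00324·939 - 0.264 = 0.0314P*, so P* = 2.78/0.0314 = 88.5.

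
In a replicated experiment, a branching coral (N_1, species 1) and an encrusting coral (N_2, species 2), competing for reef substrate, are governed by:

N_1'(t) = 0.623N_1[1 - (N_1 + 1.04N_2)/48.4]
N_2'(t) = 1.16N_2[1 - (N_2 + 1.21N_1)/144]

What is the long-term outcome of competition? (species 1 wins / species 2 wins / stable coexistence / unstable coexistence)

species 2 excludes species 1

Compare the nullcline intercepts: K1/α12 = 48.4/1.04 = 46.5 < K2 = 144; K2/α21 = 144/1.21 = 119 > K1 = 48.4.
Since the inequalities point opposite ways, species 2 can invade but species 1 cannot.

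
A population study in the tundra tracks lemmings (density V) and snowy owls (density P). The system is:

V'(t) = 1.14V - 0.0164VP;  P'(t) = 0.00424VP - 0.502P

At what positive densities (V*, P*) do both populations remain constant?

V* ≈ 118, P* ≈ 69.5

Set dP/dt = 0 with P > 0: 0.00424V - 0.502 = 0, so V* = 0.502/0.00424 = 118.
Set dV/dt = 0 with V > 0: 1.14 - 0.0164P = 0, so P* = 1.14/0.0164 = 69.5.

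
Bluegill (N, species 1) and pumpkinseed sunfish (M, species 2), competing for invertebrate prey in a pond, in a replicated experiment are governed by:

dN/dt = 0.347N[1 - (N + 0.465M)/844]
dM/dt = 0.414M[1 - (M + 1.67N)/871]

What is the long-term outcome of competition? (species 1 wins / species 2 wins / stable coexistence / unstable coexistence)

Compare the nullcline intercepts: K1/α12 = 844/0.465 = 1820 > K2 = 871; K2/α21 = 871/1.67 = 522 < K1 = 844.
Since the inequalities point opposite ways, species 1 can invade but species 2 cannot.

species 1 excludes species 2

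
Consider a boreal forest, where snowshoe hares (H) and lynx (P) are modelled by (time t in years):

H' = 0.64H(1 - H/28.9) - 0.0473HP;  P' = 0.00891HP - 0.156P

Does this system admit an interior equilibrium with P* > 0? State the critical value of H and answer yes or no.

Threshold H = 17.5; K > 17.5, so yes, the predator persists.

The predator equation gives dP/dt > 0 only when H > 0.156/0.00891 = 17.5.
Without the predator, H → K = 28.9. Since 28.9 > 17.5, the predator can invade and persist.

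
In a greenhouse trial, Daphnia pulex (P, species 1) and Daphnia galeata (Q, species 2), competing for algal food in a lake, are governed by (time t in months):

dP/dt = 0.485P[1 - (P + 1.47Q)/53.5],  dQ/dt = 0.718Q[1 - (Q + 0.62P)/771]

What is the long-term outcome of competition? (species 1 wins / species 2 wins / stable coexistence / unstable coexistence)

species 2 excludes species 1

Compare the nullcline intercepts: K1/α12 = 53.5/1.47 = 36.4 < K2 = 771; K2/α21 = 771/0.62 = 1240 > K1 = 53.5.
Since the inequalities point opposite ways, species 2 can invade but species 1 cannot.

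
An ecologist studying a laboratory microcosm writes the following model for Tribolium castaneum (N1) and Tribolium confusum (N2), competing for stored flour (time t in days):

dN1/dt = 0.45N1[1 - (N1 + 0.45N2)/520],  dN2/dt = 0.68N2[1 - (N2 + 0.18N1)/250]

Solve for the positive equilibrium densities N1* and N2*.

N1* ≈ 443, N2* ≈ 170

Setting both brackets to zero gives the nullclines N1 + 0.45N2 = 520 and 0.18N1 + N2 = 250.
Substituting N2 = 250 - 0.18N1 into the first: N1(1 - 0.45·0.18) = 520 - 0.45·250.
So N1* = 408/0.919 = 443, and then N2* = 250 - 0.18·443 = 170.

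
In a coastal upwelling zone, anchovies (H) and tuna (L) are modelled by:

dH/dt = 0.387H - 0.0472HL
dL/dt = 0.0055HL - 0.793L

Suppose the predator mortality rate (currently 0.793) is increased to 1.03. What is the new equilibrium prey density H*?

At the interior fixed point, setting dL/dt = 0 with L > 0 fixes H* = (predator death rate)/(HL coefficient) — independent of the other coefficients.
With the change, H* = 1.03/0.0055 = 187; it rises from 144.

H* ≈ 187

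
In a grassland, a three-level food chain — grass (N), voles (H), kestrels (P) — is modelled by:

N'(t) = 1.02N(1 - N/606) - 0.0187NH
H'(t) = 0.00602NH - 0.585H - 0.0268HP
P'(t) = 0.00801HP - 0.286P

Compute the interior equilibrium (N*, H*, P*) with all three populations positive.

N* ≈ 209, H* ≈ 35.7, P* ≈ 25.2

From dP/dt = 0: 0.00801H* = 0.286, so H* = 35.7.
From dN/dt = 0: 1.02(1 - N*/606) = 0.0187·35.7, giving N* = 606·(1 - 0.655) = 209.
From dH/dt = 0: 0.00602·209 - 0.585 = 0.0268P*, so P* = 0.675/0.0268 = 25.2.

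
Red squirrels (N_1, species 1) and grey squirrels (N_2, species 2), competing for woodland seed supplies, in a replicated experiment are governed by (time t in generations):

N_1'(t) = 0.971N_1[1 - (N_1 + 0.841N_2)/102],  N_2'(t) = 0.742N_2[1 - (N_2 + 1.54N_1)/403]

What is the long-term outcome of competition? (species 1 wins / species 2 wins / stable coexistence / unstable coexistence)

species 2 excludes species 1

Compare the nullcline intercepts: K1/α12 = 102/0.841 = 121 < K2 = 403; K2/α21 = 403/1.54 = 262 > K1 = 102.
Since the inequalities point opposite ways, species 2 can invade but species 1 cannot.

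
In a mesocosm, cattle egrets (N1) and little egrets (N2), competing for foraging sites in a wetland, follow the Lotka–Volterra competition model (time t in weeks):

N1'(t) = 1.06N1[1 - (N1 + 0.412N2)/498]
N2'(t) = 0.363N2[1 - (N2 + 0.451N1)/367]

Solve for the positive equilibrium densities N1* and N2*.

N1* ≈ 426, N2* ≈ 175

Setting both brackets to zero gives the nullclines N1 + 0.412N2 = 498 and 0.451N1 + N2 = 367.
Substituting N2 = 367 - 0.451N1 into the first: N1(1 - 0.412·0.451) = 498 - 0.412·367.
So N1* = 347/0.814 = 426, and then N2* = 367 - 0.451·426 = 175.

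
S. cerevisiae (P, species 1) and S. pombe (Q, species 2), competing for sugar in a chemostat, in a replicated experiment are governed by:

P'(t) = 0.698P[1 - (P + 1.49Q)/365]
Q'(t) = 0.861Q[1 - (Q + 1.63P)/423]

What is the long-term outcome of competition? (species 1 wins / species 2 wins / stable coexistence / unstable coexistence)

unstable coexistence (outcome depends on initial conditions)

Compare the nullcline intercepts: K1/α12 = 365/1.49 = 245 < K2 = 423; K2/α21 = 423/1.63 = 260 < K1 = 365.
Since both are reversed, neither can invade when rare; the interior point is a saddle.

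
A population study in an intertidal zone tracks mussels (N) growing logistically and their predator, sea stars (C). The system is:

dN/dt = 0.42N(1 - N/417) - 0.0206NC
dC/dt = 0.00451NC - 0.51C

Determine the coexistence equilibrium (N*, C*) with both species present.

N* ≈ 113, C* ≈ 14.9

From dC/dt = 0 with C > 0: 0.00451N* = 0.51, so N* = 113.
Substitute into dN/dt = 0: 0.42(1 - 113/417) = 0.0206C*.
The bracket is 0.729, giving C* = 0.306/0.0206 = 14.9.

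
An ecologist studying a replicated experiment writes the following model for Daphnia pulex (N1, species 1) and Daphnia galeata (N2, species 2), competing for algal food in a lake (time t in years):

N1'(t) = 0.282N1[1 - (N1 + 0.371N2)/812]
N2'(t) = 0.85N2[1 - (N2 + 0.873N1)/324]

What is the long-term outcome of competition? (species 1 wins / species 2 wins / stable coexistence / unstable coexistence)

species 1 excludes species 2

Compare the nullcline intercepts: K1/α12 = 812/0.371 = 2190 > K2 = 324; K2/α21 = 324/0.873 = 371 < K1 = 812.
Since the inequalities point opposite ways, species 1 can invade but species 2 cannot.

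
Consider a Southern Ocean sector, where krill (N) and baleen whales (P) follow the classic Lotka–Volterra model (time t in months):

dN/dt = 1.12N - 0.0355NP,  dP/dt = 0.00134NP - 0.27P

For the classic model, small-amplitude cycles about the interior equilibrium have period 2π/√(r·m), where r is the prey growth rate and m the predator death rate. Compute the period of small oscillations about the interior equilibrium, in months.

Here r = 1.12 and m = 0.27, so r·m = 0.302.
ω = √0.302 = 0.55 per month, hence T = 2π/ω ≈ 11.4 months.

T ≈ 11.4 months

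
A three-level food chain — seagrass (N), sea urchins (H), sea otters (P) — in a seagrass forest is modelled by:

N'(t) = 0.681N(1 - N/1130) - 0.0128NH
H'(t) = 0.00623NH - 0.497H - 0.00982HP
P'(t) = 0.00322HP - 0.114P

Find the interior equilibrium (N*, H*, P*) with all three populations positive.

N* ≈ 378, H* ≈ 35.4, P* ≈ 189

From dP/dt = 0: 0.00322H* = 0.114, so H* = 35.4.
From dN/dt = 0: 0.681(1 - N*/1130) = 0.0128·35.4, giving N* = 1130·(1 - 0.665) = 378.
From dH/dt = 0: 0.00623·378 - 0.497 = 0.00982P*, so P* = 1.86/0.00982 = 189.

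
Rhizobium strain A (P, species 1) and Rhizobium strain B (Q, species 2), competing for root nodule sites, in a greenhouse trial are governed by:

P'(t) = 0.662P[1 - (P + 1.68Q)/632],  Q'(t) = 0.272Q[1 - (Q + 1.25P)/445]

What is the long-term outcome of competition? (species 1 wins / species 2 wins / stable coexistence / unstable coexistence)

unstable coexistence (outcome depends on initial conditions)

Compare the nullcline intercepts: K1/α12 = 632/1.68 = 376 < K2 = 445; K2/α21 = 445/1.25 = 356 < K1 = 632.
Since both are reversed, neither can invade when rare; the interior point is a saddle.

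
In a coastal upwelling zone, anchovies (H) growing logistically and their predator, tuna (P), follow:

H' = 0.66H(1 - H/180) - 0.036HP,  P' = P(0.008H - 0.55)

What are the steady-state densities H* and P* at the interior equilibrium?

H* ≈ 68.8, P* ≈ 11.3

From dP/dt = 0 with P > 0: 0.008H* = 0.55, so H* = 68.8.
Substitute into dH/dt = 0: 0.66(1 - 68.8/180) = 0.036P*.
The bracket is 0.618, giving P* = 0.408/0.036 = 11.3.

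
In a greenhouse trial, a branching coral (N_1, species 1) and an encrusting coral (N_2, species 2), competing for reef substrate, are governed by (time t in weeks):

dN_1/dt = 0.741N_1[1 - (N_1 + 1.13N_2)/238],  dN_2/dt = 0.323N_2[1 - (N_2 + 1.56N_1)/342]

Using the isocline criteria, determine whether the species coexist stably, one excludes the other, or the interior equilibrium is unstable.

unstable coexistence (outcome depends on initial conditions)

Compare the nullcline intercepts: K1/α12 = 238/1.13 = 211 < K2 = 342; K2/α21 = 342/1.56 = 219 < K1 = 238.
Since both are reversed, neither can invade when rare; the interior point is a saddle.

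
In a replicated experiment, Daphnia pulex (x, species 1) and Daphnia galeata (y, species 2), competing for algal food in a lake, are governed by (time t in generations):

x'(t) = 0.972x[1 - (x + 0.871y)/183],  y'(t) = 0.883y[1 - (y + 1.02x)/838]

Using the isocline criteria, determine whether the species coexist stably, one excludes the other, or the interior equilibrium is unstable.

species 2 excludes species 1

Compare the nullcline intercepts: K1/α12 = 183/0.871 = 210 < K2 = 838; K2/α21 = 838/1.02 = 822 > K1 = 183.
Since the inequalities point opposite ways, species 2 can invade but species 1 cannot.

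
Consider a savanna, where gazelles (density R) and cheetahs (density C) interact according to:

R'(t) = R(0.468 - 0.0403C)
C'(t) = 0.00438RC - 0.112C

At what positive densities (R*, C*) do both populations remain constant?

R* ≈ 25.6, C* ≈ 11.6

Set dC/dt = 0 with C > 0: 0.00438R - 0.112 = 0, so R* = 0.112/0.00438 = 25.6.
Set dR/dt = 0 with R > 0: 0.468 - 0.0403C = 0, so C* = 0.468/0.0403 = 11.6.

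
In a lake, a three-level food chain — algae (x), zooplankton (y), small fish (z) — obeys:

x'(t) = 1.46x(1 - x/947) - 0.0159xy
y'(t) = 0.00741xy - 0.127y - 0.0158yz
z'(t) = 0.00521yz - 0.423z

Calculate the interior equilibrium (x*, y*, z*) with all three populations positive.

x* ≈ 110, y* ≈ 81.2, z* ≈ 43.4

From dz/dt = 0: 0.00521y* = 0.423, so y* = 81.2.
From dx/dt = 0: 1.46(1 - x*/947) = 0.0159·81.2, giving x* = 947·(1 - 0.884) = 110.
From dy/dt = 0: 0.00741·110 - 0.127 = 0.0158z*, so z* = 0.686/0.0158 = 43.4.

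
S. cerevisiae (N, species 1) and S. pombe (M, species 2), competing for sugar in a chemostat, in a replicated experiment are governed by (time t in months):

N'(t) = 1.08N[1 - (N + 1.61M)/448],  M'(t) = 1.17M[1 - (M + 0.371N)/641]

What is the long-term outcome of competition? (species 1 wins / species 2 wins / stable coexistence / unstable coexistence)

species 2 excludes species 1

Compare the nullcline intercepts: K1/α12 = 448/1.61 = 278 < K2 = 641; K2/α21 = 641/0.371 = 1730 > K1 = 448.
Since the inequalities point opposite ways, species 2 can invade but species 1 cannot.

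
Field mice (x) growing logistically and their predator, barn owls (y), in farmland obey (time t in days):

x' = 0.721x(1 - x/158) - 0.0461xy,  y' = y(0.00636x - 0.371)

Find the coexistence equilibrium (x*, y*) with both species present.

From dy/dt = 0 with y > 0: 0.00636x* = 0.371, so x* = 58.3.
Substitute into dx/dt = 0: 0.721(1 - 58.3/158) = 0.0461y*.
The bracket is 0.631, giving y* = 0.455/0.0461 = 9.87.

x* ≈ 58.3, y* ≈ 9.87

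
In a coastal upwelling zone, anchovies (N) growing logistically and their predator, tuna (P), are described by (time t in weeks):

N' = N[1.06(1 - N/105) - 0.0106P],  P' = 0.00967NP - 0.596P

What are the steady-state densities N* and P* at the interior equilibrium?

From dP/dt = 0 with P > 0: 0.00967N* = 0.596, so N* = 61.6.
Substitute into dN/dt = 0: 1.06(1 - 61.6/105) = 0.0106P*.
The bracket is 0.413, giving P* = 0.438/0.0106 = 41.3.

N* ≈ 61.6, P* ≈ 41.3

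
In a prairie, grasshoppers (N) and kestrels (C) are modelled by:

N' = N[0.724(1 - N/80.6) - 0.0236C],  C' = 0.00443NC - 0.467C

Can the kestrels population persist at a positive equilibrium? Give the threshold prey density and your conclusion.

The predator equation gives dC/dt > 0 only when N > 0.467/0.00443 = 105.
Without the predator, N → K = 80.6. Since 80.6 < 105, the predator cannot invade.

Threshold N = 105; K < 105, so no, the predator goes extinct.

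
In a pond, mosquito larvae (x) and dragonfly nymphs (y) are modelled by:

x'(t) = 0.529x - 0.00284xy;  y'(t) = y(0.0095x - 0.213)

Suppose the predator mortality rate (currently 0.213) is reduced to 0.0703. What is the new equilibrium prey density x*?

x* ≈ 7.4

At the interior fixed point, setting dy/dt = 0 with y > 0 fixes x* = (predator death rate)/(xy coefficient) — independent of the other coefficients.
With the change, x* = 0.0703/0.0095 = 7.4; it falls from 22.4.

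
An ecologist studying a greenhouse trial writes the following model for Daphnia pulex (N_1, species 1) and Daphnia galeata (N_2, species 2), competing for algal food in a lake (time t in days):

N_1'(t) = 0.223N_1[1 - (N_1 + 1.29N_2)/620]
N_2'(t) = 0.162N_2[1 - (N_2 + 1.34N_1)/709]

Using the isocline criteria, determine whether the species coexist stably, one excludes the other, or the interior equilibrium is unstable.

unstable coexistence (outcome depends on initial conditions)

Compare the nullcline intercepts: K1/α12 = 620/1.29 = 481 < K2 = 709; K2/α21 = 709/1.34 = 529 < K1 = 620.
Since both are reversed, neither can invade when rare; the interior point is a saddle.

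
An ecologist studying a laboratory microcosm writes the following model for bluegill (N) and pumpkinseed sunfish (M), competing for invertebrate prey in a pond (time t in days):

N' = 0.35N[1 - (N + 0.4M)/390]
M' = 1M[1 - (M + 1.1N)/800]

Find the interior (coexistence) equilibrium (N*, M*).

N* ≈ 125, M* ≈ 662

Setting both brackets to zero gives the nullclines N + 0.4M = 390 and 1.1N + M = 800.
Substituting M = 800 - 1.1N into the first: N(1 - 0.4·1.1) = 390 - 0.4·800.
So N* = 70/0.56 = 125, and then M* = 800 - 1.1·125 = 662.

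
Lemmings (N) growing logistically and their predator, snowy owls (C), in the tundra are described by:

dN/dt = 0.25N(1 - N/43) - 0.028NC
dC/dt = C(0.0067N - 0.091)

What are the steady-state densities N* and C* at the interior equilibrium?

N* ≈ 13.6, C* ≈ 6.11

From dC/dt = 0 with C > 0: 0.0067N* = 0.091, so N* = 13.6.
Substitute into dN/dt = 0: 0.25(1 - 13.6/43) = 0.028C*.
The bracket is 0.684, giving C* = 0.171/0.028 = 6.11.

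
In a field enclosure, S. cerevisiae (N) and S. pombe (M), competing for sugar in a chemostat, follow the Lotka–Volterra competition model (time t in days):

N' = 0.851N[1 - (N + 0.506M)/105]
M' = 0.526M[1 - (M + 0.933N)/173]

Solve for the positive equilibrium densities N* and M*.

N* ≈ 33.1, M* ≈ 142

Setting both brackets to zero gives the nullclines N + 0.506M = 105 and 0.933N + M = 173.
Substituting M = 173 - 0.933N into the first: N(1 - 0.506·0.933) = 105 - 0.506·173.
So N* = 17.5/0.528 = 33.1, and then M* = 173 - 0.933·33.1 = 142.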